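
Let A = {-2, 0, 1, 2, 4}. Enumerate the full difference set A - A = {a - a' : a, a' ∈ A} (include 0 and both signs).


A - A = {a - a' : a, a' ∈ A}.
Compute a - a' for each ordered pair (a, a'):
a = -2: -2--2=0, -2-0=-2, -2-1=-3, -2-2=-4, -2-4=-6
a = 0: 0--2=2, 0-0=0, 0-1=-1, 0-2=-2, 0-4=-4
a = 1: 1--2=3, 1-0=1, 1-1=0, 1-2=-1, 1-4=-3
a = 2: 2--2=4, 2-0=2, 2-1=1, 2-2=0, 2-4=-2
a = 4: 4--2=6, 4-0=4, 4-1=3, 4-2=2, 4-4=0
Collecting distinct values (and noting 0 appears from a-a):
A - A = {-6, -4, -3, -2, -1, 0, 1, 2, 3, 4, 6}
|A - A| = 11

A - A = {-6, -4, -3, -2, -1, 0, 1, 2, 3, 4, 6}


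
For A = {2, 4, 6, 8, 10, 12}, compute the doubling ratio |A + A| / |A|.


|A| = 6.
Compute A + A by enumerating all 36 pairs.
A + A = {4, 6, 8, 10, 12, 14, 16, 18, 20, 22, 24}, so |A + A| = 11.
K = |A + A| / |A| = 11/6 (already in lowest terms) ≈ 1.8333.
Reference: AP of size 6 gives K = 11/6 ≈ 1.8333; a fully generic set of size 6 gives K ≈ 3.5000.

|A| = 6, |A + A| = 11, K = 11/6.


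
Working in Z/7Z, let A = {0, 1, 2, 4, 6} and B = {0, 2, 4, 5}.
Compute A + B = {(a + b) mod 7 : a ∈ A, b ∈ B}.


Work in Z/7Z: reduce every sum a + b modulo 7.
Enumerate all 20 pairs:
a = 0: 0+0=0, 0+2=2, 0+4=4, 0+5=5
a = 1: 1+0=1, 1+2=3, 1+4=5, 1+5=6
a = 2: 2+0=2, 2+2=4, 2+4=6, 2+5=0
a = 4: 4+0=4, 4+2=6, 4+4=1, 4+5=2
a = 6: 6+0=6, 6+2=1, 6+4=3, 6+5=4
Distinct residues collected: {0, 1, 2, 3, 4, 5, 6}
|A + B| = 7 (out of 7 total residues).

A + B = {0, 1, 2, 3, 4, 5, 6}


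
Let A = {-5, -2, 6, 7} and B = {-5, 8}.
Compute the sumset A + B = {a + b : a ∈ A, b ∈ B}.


A + B = {a + b : a ∈ A, b ∈ B}.
Enumerate all |A|·|B| = 4·2 = 8 pairs (a, b) and collect distinct sums.
a = -5: -5+-5=-10, -5+8=3
a = -2: -2+-5=-7, -2+8=6
a = 6: 6+-5=1, 6+8=14
a = 7: 7+-5=2, 7+8=15
Collecting distinct sums: A + B = {-10, -7, 1, 2, 3, 6, 14, 15}
|A + B| = 8

A + B = {-10, -7, 1, 2, 3, 6, 14, 15}


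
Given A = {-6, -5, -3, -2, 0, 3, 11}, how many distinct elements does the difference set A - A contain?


A - A = {a - a' : a, a' ∈ A}; |A| = 7.
Bounds: 2|A|-1 ≤ |A - A| ≤ |A|² - |A| + 1, i.e. 13 ≤ |A - A| ≤ 43.
Note: 0 ∈ A - A always (from a - a). The set is symmetric: if d ∈ A - A then -d ∈ A - A.
Enumerate nonzero differences d = a - a' with a > a' (then include -d):
Positive differences: {1, 2, 3, 4, 5, 6, 8, 9, 11, 13, 14, 16, 17}
Full difference set: {0} ∪ (positive diffs) ∪ (negative diffs).
|A - A| = 1 + 2·13 = 27 (matches direct enumeration: 27).

|A - A| = 27


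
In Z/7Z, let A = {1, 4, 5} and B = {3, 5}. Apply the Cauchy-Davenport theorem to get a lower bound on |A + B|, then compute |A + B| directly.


Cauchy-Davenport: |A + B| ≥ min(p, |A| + |B| - 1) for A, B nonempty in Z/pZ.
|A| = 3, |B| = 2, p = 7.
CD lower bound = min(7, 3 + 2 - 1) = min(7, 4) = 4.
Compute A + B mod 7 directly:
a = 1: 1+3=4, 1+5=6
a = 4: 4+3=0, 4+5=2
a = 5: 5+3=1, 5+5=3
A + B = {0, 1, 2, 3, 4, 6}, so |A + B| = 6.
Verify: 6 ≥ 4? Yes ✓.

CD lower bound = 4, actual |A + B| = 6.


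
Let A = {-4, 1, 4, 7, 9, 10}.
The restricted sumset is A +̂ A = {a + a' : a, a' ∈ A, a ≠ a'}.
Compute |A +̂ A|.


Restricted sumset: A +̂ A = {a + a' : a ∈ A, a' ∈ A, a ≠ a'}.
Equivalently, take A + A and drop any sum 2a that is achievable ONLY as a + a for a ∈ A (i.e. sums representable only with equal summands).
Enumerate pairs (a, a') with a < a' (symmetric, so each unordered pair gives one sum; this covers all a ≠ a'):
  -4 + 1 = -3
  -4 + 4 = 0
  -4 + 7 = 3
  -4 + 9 = 5
  -4 + 10 = 6
  1 + 4 = 5
  1 + 7 = 8
  1 + 9 = 10
  1 + 10 = 11
  4 + 7 = 11
  4 + 9 = 13
  4 + 10 = 14
  7 + 9 = 16
  7 + 10 = 17
  9 + 10 = 19
Collected distinct sums: {-3, 0, 3, 5, 6, 8, 10, 11, 13, 14, 16, 17, 19}
|A +̂ A| = 13
(Reference bound: |A +̂ A| ≥ 2|A| - 3 for |A| ≥ 2, with |A| = 6 giving ≥ 9.)

|A +̂ A| = 13


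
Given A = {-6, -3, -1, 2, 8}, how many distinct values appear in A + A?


A + A = {a + a' : a, a' ∈ A}; |A| = 5.
General bounds: 2|A| - 1 ≤ |A + A| ≤ |A|(|A|+1)/2, i.e. 9 ≤ |A + A| ≤ 15.
Lower bound 2|A|-1 is attained iff A is an arithmetic progression.
Enumerate sums a + a' for a ≤ a' (symmetric, so this suffices):
a = -6: -6+-6=-12, -6+-3=-9, -6+-1=-7, -6+2=-4, -6+8=2
a = -3: -3+-3=-6, -3+-1=-4, -3+2=-1, -3+8=5
a = -1: -1+-1=-2, -1+2=1, -1+8=7
a = 2: 2+2=4, 2+8=10
a = 8: 8+8=16
Distinct sums: {-12, -9, -7, -6, -4, -2, -1, 1, 2, 4, 5, 7, 10, 16}
|A + A| = 14

|A + A| = 14


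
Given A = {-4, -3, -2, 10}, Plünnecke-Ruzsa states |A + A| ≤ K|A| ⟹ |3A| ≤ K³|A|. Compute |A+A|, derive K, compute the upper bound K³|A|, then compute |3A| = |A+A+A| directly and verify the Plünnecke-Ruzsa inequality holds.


|A| = 4.
Step 1: Compute A + A by enumerating all 16 pairs.
A + A = {-8, -7, -6, -5, -4, 6, 7, 8, 20}, so |A + A| = 9.
Step 2: Doubling constant K = |A + A|/|A| = 9/4 = 9/4 ≈ 2.2500.
Step 3: Plünnecke-Ruzsa gives |3A| ≤ K³·|A| = (2.2500)³ · 4 ≈ 45.5625.
Step 4: Compute 3A = A + A + A directly by enumerating all triples (a,b,c) ∈ A³; |3A| = 16.
Step 5: Check 16 ≤ 45.5625? Yes ✓.

K = 9/4, Plünnecke-Ruzsa bound K³|A| ≈ 45.5625, |3A| = 16, inequality holds.


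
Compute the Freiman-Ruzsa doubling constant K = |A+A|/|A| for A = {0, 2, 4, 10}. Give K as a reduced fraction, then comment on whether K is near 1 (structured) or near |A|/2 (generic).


|A| = 4.
Compute A + A by enumerating all 16 pairs.
A + A = {0, 2, 4, 6, 8, 10, 12, 14, 20}, so |A + A| = 9.
K = |A + A| / |A| = 9/4 (already in lowest terms) ≈ 2.2500.
Reference: AP of size 4 gives K = 7/4 ≈ 1.7500; a fully generic set of size 4 gives K ≈ 2.5000.

|A| = 4, |A + A| = 9, K = 9/4.


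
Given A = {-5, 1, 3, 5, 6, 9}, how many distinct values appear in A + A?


A + A = {a + a' : a, a' ∈ A}; |A| = 6.
General bounds: 2|A| - 1 ≤ |A + A| ≤ |A|(|A|+1)/2, i.e. 11 ≤ |A + A| ≤ 21.
Lower bound 2|A|-1 is attained iff A is an arithmetic progression.
Enumerate sums a + a' for a ≤ a' (symmetric, so this suffices):
a = -5: -5+-5=-10, -5+1=-4, -5+3=-2, -5+5=0, -5+6=1, -5+9=4
a = 1: 1+1=2, 1+3=4, 1+5=6, 1+6=7, 1+9=10
a = 3: 3+3=6, 3+5=8, 3+6=9, 3+9=12
a = 5: 5+5=10, 5+6=11, 5+9=14
a = 6: 6+6=12, 6+9=15
a = 9: 9+9=18
Distinct sums: {-10, -4, -2, 0, 1, 2, 4, 6, 7, 8, 9, 10, 11, 12, 14, 15, 18}
|A + A| = 17

|A + A| = 17


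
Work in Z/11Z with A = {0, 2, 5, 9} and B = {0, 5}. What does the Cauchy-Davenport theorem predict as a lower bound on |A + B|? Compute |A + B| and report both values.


Cauchy-Davenport: |A + B| ≥ min(p, |A| + |B| - 1) for A, B nonempty in Z/pZ.
|A| = 4, |B| = 2, p = 11.
CD lower bound = min(11, 4 + 2 - 1) = min(11, 5) = 5.
Compute A + B mod 11 directly:
a = 0: 0+0=0, 0+5=5
a = 2: 2+0=2, 2+5=7
a = 5: 5+0=5, 5+5=10
a = 9: 9+0=9, 9+5=3
A + B = {0, 2, 3, 5, 7, 9, 10}, so |A + B| = 7.
Verify: 7 ≥ 5? Yes ✓.

CD lower bound = 5, actual |A + B| = 7.


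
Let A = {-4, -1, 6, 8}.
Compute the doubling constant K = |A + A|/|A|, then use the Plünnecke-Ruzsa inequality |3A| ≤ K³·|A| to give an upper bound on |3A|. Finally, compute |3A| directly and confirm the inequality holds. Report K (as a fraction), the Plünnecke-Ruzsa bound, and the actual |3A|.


|A| = 4.
Step 1: Compute A + A by enumerating all 16 pairs.
A + A = {-8, -5, -2, 2, 4, 5, 7, 12, 14, 16}, so |A + A| = 10.
Step 2: Doubling constant K = |A + A|/|A| = 10/4 = 10/4 ≈ 2.5000.
Step 3: Plünnecke-Ruzsa gives |3A| ≤ K³·|A| = (2.5000)³ · 4 ≈ 62.5000.
Step 4: Compute 3A = A + A + A directly by enumerating all triples (a,b,c) ∈ A³; |3A| = 20.
Step 5: Check 20 ≤ 62.5000? Yes ✓.

K = 10/4, Plünnecke-Ruzsa bound K³|A| ≈ 62.5000, |3A| = 20, inequality holds.


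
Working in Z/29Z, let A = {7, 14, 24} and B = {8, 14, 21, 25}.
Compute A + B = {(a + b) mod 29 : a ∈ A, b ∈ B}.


Work in Z/29Z: reduce every sum a + b modulo 29.
Enumerate all 12 pairs:
a = 7: 7+8=15, 7+14=21, 7+21=28, 7+25=3
a = 14: 14+8=22, 14+14=28, 14+21=6, 14+25=10
a = 24: 24+8=3, 24+14=9, 24+21=16, 24+25=20
Distinct residues collected: {3, 6, 9, 10, 15, 16, 20, 21, 22, 28}
|A + B| = 10 (out of 29 total residues).

A + B = {3, 6, 9, 10, 15, 16, 20, 21, 22, 28}


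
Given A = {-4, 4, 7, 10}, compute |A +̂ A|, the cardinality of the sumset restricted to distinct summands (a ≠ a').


Restricted sumset: A +̂ A = {a + a' : a ∈ A, a' ∈ A, a ≠ a'}.
Equivalently, take A + A and drop any sum 2a that is achievable ONLY as a + a for a ∈ A (i.e. sums representable only with equal summands).
Enumerate pairs (a, a') with a < a' (symmetric, so each unordered pair gives one sum; this covers all a ≠ a'):
  -4 + 4 = 0
  -4 + 7 = 3
  -4 + 10 = 6
  4 + 7 = 11
  4 + 10 = 14
  7 + 10 = 17
Collected distinct sums: {0, 3, 6, 11, 14, 17}
|A +̂ A| = 6
(Reference bound: |A +̂ A| ≥ 2|A| - 3 for |A| ≥ 2, with |A| = 4 giving ≥ 5.)

|A +̂ A| = 6


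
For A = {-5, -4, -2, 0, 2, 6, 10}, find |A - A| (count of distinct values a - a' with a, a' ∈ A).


A - A = {a - a' : a, a' ∈ A}; |A| = 7.
Bounds: 2|A|-1 ≤ |A - A| ≤ |A|² - |A| + 1, i.e. 13 ≤ |A - A| ≤ 43.
Note: 0 ∈ A - A always (from a - a). The set is symmetric: if d ∈ A - A then -d ∈ A - A.
Enumerate nonzero differences d = a - a' with a > a' (then include -d):
Positive differences: {1, 2, 3, 4, 5, 6, 7, 8, 10, 11, 12, 14, 15}
Full difference set: {0} ∪ (positive diffs) ∪ (negative diffs).
|A - A| = 1 + 2·13 = 27 (matches direct enumeration: 27).

|A - A| = 27


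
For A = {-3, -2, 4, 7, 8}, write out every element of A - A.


A - A = {a - a' : a, a' ∈ A}.
Compute a - a' for each ordered pair (a, a'):
a = -3: -3--3=0, -3--2=-1, -3-4=-7, -3-7=-10, -3-8=-11
a = -2: -2--3=1, -2--2=0, -2-4=-6, -2-7=-9, -2-8=-10
a = 4: 4--3=7, 4--2=6, 4-4=0, 4-7=-3, 4-8=-4
a = 7: 7--3=10, 7--2=9, 7-4=3, 7-7=0, 7-8=-1
a = 8: 8--3=11, 8--2=10, 8-4=4, 8-7=1, 8-8=0
Collecting distinct values (and noting 0 appears from a-a):
A - A = {-11, -10, -9, -7, -6, -4, -3, -1, 0, 1, 3, 4, 6, 7, 9, 10, 11}
|A - A| = 17

A - A = {-11, -10, -9, -7, -6, -4, -3, -1, 0, 1, 3, 4, 6, 7, 9, 10, 11}


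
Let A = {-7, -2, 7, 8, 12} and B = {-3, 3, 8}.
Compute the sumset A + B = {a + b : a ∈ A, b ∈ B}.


A + B = {a + b : a ∈ A, b ∈ B}.
Enumerate all |A|·|B| = 5·3 = 15 pairs (a, b) and collect distinct sums.
a = -7: -7+-3=-10, -7+3=-4, -7+8=1
a = -2: -2+-3=-5, -2+3=1, -2+8=6
a = 7: 7+-3=4, 7+3=10, 7+8=15
a = 8: 8+-3=5, 8+3=11, 8+8=16
a = 12: 12+-3=9, 12+3=15, 12+8=20
Collecting distinct sums: A + B = {-10, -5, -4, 1, 4, 5, 6, 9, 10, 11, 15, 16, 20}
|A + B| = 13

A + B = {-10, -5, -4, 1, 4, 5, 6, 9, 10, 11, 15, 16, 20}


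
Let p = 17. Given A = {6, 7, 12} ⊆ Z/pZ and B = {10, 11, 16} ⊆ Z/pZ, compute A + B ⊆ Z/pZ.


Work in Z/17Z: reduce every sum a + b modulo 17.
Enumerate all 9 pairs:
a = 6: 6+10=16, 6+11=0, 6+16=5
a = 7: 7+10=0, 7+11=1, 7+16=6
a = 12: 12+10=5, 12+11=6, 12+16=11
Distinct residues collected: {0, 1, 5, 6, 11, 16}
|A + B| = 6 (out of 17 total residues).

A + B = {0, 1, 5, 6, 11, 16}


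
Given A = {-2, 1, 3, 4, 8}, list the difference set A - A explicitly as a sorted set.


A - A = {a - a' : a, a' ∈ A}.
Compute a - a' for each ordered pair (a, a'):
a = -2: -2--2=0, -2-1=-3, -2-3=-5, -2-4=-6, -2-8=-10
a = 1: 1--2=3, 1-1=0, 1-3=-2, 1-4=-3, 1-8=-7
a = 3: 3--2=5, 3-1=2, 3-3=0, 3-4=-1, 3-8=-5
a = 4: 4--2=6, 4-1=3, 4-3=1, 4-4=0, 4-8=-4
a = 8: 8--2=10, 8-1=7, 8-3=5, 8-4=4, 8-8=0
Collecting distinct values (and noting 0 appears from a-a):
A - A = {-10, -7, -6, -5, -4, -3, -2, -1, 0, 1, 2, 3, 4, 5, 6, 7, 10}
|A - A| = 17

A - A = {-10, -7, -6, -5, -4, -3, -2, -1, 0, 1, 2, 3, 4, 5, 6, 7, 10}


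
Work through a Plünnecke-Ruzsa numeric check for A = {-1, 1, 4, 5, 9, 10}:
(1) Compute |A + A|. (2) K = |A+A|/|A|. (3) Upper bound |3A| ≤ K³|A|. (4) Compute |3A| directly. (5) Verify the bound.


|A| = 6.
Step 1: Compute A + A by enumerating all 36 pairs.
A + A = {-2, 0, 2, 3, 4, 5, 6, 8, 9, 10, 11, 13, 14, 15, 18, 19, 20}, so |A + A| = 17.
Step 2: Doubling constant K = |A + A|/|A| = 17/6 = 17/6 ≈ 2.8333.
Step 3: Plünnecke-Ruzsa gives |3A| ≤ K³·|A| = (2.8333)³ · 6 ≈ 136.4722.
Step 4: Compute 3A = A + A + A directly by enumerating all triples (a,b,c) ∈ A³; |3A| = 31.
Step 5: Check 31 ≤ 136.4722? Yes ✓.

K = 17/6, Plünnecke-Ruzsa bound K³|A| ≈ 136.4722, |3A| = 31, inequality holds.


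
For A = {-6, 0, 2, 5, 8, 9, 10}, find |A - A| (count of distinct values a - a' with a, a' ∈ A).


A - A = {a - a' : a, a' ∈ A}; |A| = 7.
Bounds: 2|A|-1 ≤ |A - A| ≤ |A|² - |A| + 1, i.e. 13 ≤ |A - A| ≤ 43.
Note: 0 ∈ A - A always (from a - a). The set is symmetric: if d ∈ A - A then -d ∈ A - A.
Enumerate nonzero differences d = a - a' with a > a' (then include -d):
Positive differences: {1, 2, 3, 4, 5, 6, 7, 8, 9, 10, 11, 14, 15, 16}
Full difference set: {0} ∪ (positive diffs) ∪ (negative diffs).
|A - A| = 1 + 2·14 = 29 (matches direct enumeration: 29).

|A - A| = 29


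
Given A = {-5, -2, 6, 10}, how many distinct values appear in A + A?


A + A = {a + a' : a, a' ∈ A}; |A| = 4.
General bounds: 2|A| - 1 ≤ |A + A| ≤ |A|(|A|+1)/2, i.e. 7 ≤ |A + A| ≤ 10.
Lower bound 2|A|-1 is attained iff A is an arithmetic progression.
Enumerate sums a + a' for a ≤ a' (symmetric, so this suffices):
a = -5: -5+-5=-10, -5+-2=-7, -5+6=1, -5+10=5
a = -2: -2+-2=-4, -2+6=4, -2+10=8
a = 6: 6+6=12, 6+10=16
a = 10: 10+10=20
Distinct sums: {-10, -7, -4, 1, 4, 5, 8, 12, 16, 20}
|A + A| = 10

|A + A| = 10


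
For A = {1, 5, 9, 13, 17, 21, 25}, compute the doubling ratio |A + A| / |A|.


|A| = 7.
Compute A + A by enumerating all 49 pairs.
A + A = {2, 6, 10, 14, 18, 22, 26, 30, 34, 38, 42, 46, 50}, so |A + A| = 13.
K = |A + A| / |A| = 13/7 (already in lowest terms) ≈ 1.8571.
Reference: AP of size 7 gives K = 13/7 ≈ 1.8571; a fully generic set of size 7 gives K ≈ 4.0000.

|A| = 7, |A + A| = 13, K = 13/7.


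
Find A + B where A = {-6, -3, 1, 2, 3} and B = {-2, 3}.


A + B = {a + b : a ∈ A, b ∈ B}.
Enumerate all |A|·|B| = 5·2 = 10 pairs (a, b) and collect distinct sums.
a = -6: -6+-2=-8, -6+3=-3
a = -3: -3+-2=-5, -3+3=0
a = 1: 1+-2=-1, 1+3=4
a = 2: 2+-2=0, 2+3=5
a = 3: 3+-2=1, 3+3=6
Collecting distinct sums: A + B = {-8, -5, -3, -1, 0, 1, 4, 5, 6}
|A + B| = 9

A + B = {-8, -5, -3, -1, 0, 1, 4, 5, 6}


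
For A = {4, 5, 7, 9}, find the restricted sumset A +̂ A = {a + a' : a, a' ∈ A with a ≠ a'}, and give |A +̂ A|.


Restricted sumset: A +̂ A = {a + a' : a ∈ A, a' ∈ A, a ≠ a'}.
Equivalently, take A + A and drop any sum 2a that is achievable ONLY as a + a for a ∈ A (i.e. sums representable only with equal summands).
Enumerate pairs (a, a') with a < a' (symmetric, so each unordered pair gives one sum; this covers all a ≠ a'):
  4 + 5 = 9
  4 + 7 = 11
  4 + 9 = 13
  5 + 7 = 12
  5 + 9 = 14
  7 + 9 = 16
Collected distinct sums: {9, 11, 12, 13, 14, 16}
|A +̂ A| = 6
(Reference bound: |A +̂ A| ≥ 2|A| - 3 for |A| ≥ 2, with |A| = 4 giving ≥ 5.)

|A +̂ A| = 6


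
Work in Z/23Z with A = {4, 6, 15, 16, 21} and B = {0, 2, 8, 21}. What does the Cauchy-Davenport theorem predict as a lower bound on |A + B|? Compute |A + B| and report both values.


Cauchy-Davenport: |A + B| ≥ min(p, |A| + |B| - 1) for A, B nonempty in Z/pZ.
|A| = 5, |B| = 4, p = 23.
CD lower bound = min(23, 5 + 4 - 1) = min(23, 8) = 8.
Compute A + B mod 23 directly:
a = 4: 4+0=4, 4+2=6, 4+8=12, 4+21=2
a = 6: 6+0=6, 6+2=8, 6+8=14, 6+21=4
a = 15: 15+0=15, 15+2=17, 15+8=0, 15+21=13
a = 16: 16+0=16, 16+2=18, 16+8=1, 16+21=14
a = 21: 21+0=21, 21+2=0, 21+8=6, 21+21=19
A + B = {0, 1, 2, 4, 6, 8, 12, 13, 14, 15, 16, 17, 18, 19, 21}, so |A + B| = 15.
Verify: 15 ≥ 8? Yes ✓.

CD lower bound = 8, actual |A + B| = 15.


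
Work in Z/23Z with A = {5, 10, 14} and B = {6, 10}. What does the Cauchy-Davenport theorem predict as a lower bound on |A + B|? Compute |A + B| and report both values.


Cauchy-Davenport: |A + B| ≥ min(p, |A| + |B| - 1) for A, B nonempty in Z/pZ.
|A| = 3, |B| = 2, p = 23.
CD lower bound = min(23, 3 + 2 - 1) = min(23, 4) = 4.
Compute A + B mod 23 directly:
a = 5: 5+6=11, 5+10=15
a = 10: 10+6=16, 10+10=20
a = 14: 14+6=20, 14+10=1
A + B = {1, 11, 15, 16, 20}, so |A + B| = 5.
Verify: 5 ≥ 4? Yes ✓.

CD lower bound = 4, actual |A + B| = 5.


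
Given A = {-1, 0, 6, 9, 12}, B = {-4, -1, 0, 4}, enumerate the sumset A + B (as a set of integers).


A + B = {a + b : a ∈ A, b ∈ B}.
Enumerate all |A|·|B| = 5·4 = 20 pairs (a, b) and collect distinct sums.
a = -1: -1+-4=-5, -1+-1=-2, -1+0=-1, -1+4=3
a = 0: 0+-4=-4, 0+-1=-1, 0+0=0, 0+4=4
a = 6: 6+-4=2, 6+-1=5, 6+0=6, 6+4=10
a = 9: 9+-4=5, 9+-1=8, 9+0=9, 9+4=13
a = 12: 12+-4=8, 12+-1=11, 12+0=12, 12+4=16
Collecting distinct sums: A + B = {-5, -4, -2, -1, 0, 2, 3, 4, 5, 6, 8, 9, 10, 11, 12, 13, 16}
|A + B| = 17

A + B = {-5, -4, -2, -1, 0, 2, 3, 4, 5, 6, 8, 9, 10, 11, 12, 13, 16}


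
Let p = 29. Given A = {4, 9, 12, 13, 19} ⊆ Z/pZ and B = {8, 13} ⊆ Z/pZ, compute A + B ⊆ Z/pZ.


Work in Z/29Z: reduce every sum a + b modulo 29.
Enumerate all 10 pairs:
a = 4: 4+8=12, 4+13=17
a = 9: 9+8=17, 9+13=22
a = 12: 12+8=20, 12+13=25
a = 13: 13+8=21, 13+13=26
a = 19: 19+8=27, 19+13=3
Distinct residues collected: {3, 12, 17, 20, 21, 22, 25, 26, 27}
|A + B| = 9 (out of 29 total residues).

A + B = {3, 12, 17, 20, 21, 22, 25, 26, 27}


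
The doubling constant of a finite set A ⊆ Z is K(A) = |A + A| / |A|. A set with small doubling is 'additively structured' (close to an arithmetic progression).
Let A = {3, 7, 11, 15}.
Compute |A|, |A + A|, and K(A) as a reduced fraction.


|A| = 4.
Compute A + A by enumerating all 16 pairs.
A + A = {6, 10, 14, 18, 22, 26, 30}, so |A + A| = 7.
K = |A + A| / |A| = 7/4 (already in lowest terms) ≈ 1.7500.
Reference: AP of size 4 gives K = 7/4 ≈ 1.7500; a fully generic set of size 4 gives K ≈ 2.5000.

|A| = 4, |A + A| = 7, K = 7/4.


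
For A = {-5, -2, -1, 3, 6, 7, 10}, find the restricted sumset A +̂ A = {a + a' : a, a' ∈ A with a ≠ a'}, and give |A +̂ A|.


Restricted sumset: A +̂ A = {a + a' : a ∈ A, a' ∈ A, a ≠ a'}.
Equivalently, take A + A and drop any sum 2a that is achievable ONLY as a + a for a ∈ A (i.e. sums representable only with equal summands).
Enumerate pairs (a, a') with a < a' (symmetric, so each unordered pair gives one sum; this covers all a ≠ a'):
  -5 + -2 = -7
  -5 + -1 = -6
  -5 + 3 = -2
  -5 + 6 = 1
  -5 + 7 = 2
  -5 + 10 = 5
  -2 + -1 = -3
  -2 + 3 = 1
  -2 + 6 = 4
  -2 + 7 = 5
  -2 + 10 = 8
  -1 + 3 = 2
  -1 + 6 = 5
  -1 + 7 = 6
  -1 + 10 = 9
  3 + 6 = 9
  3 + 7 = 10
  3 + 10 = 13
  6 + 7 = 13
  6 + 10 = 16
  7 + 10 = 17
Collected distinct sums: {-7, -6, -3, -2, 1, 2, 4, 5, 6, 8, 9, 10, 13, 16, 17}
|A +̂ A| = 15
(Reference bound: |A +̂ A| ≥ 2|A| - 3 for |A| ≥ 2, with |A| = 7 giving ≥ 11.)

|A +̂ A| = 15


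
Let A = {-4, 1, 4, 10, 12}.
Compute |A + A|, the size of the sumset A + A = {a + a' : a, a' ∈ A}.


A + A = {a + a' : a, a' ∈ A}; |A| = 5.
General bounds: 2|A| - 1 ≤ |A + A| ≤ |A|(|A|+1)/2, i.e. 9 ≤ |A + A| ≤ 15.
Lower bound 2|A|-1 is attained iff A is an arithmetic progression.
Enumerate sums a + a' for a ≤ a' (symmetric, so this suffices):
a = -4: -4+-4=-8, -4+1=-3, -4+4=0, -4+10=6, -4+12=8
a = 1: 1+1=2, 1+4=5, 1+10=11, 1+12=13
a = 4: 4+4=8, 4+10=14, 4+12=16
a = 10: 10+10=20, 10+12=22
a = 12: 12+12=24
Distinct sums: {-8, -3, 0, 2, 5, 6, 8, 11, 13, 14, 16, 20, 22, 24}
|A + A| = 14

|A + A| = 14


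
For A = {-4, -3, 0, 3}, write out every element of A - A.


A - A = {a - a' : a, a' ∈ A}.
Compute a - a' for each ordered pair (a, a'):
a = -4: -4--4=0, -4--3=-1, -4-0=-4, -4-3=-7
a = -3: -3--4=1, -3--3=0, -3-0=-3, -3-3=-6
a = 0: 0--4=4, 0--3=3, 0-0=0, 0-3=-3
a = 3: 3--4=7, 3--3=6, 3-0=3, 3-3=0
Collecting distinct values (and noting 0 appears from a-a):
A - A = {-7, -6, -4, -3, -1, 0, 1, 3, 4, 6, 7}
|A - A| = 11

A - A = {-7, -6, -4, -3, -1, 0, 1, 3, 4, 6, 7}


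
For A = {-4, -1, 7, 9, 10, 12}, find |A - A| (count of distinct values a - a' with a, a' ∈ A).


A - A = {a - a' : a, a' ∈ A}; |A| = 6.
Bounds: 2|A|-1 ≤ |A - A| ≤ |A|² - |A| + 1, i.e. 11 ≤ |A - A| ≤ 31.
Note: 0 ∈ A - A always (from a - a). The set is symmetric: if d ∈ A - A then -d ∈ A - A.
Enumerate nonzero differences d = a - a' with a > a' (then include -d):
Positive differences: {1, 2, 3, 5, 8, 10, 11, 13, 14, 16}
Full difference set: {0} ∪ (positive diffs) ∪ (negative diffs).
|A - A| = 1 + 2·10 = 21 (matches direct enumeration: 21).

|A - A| = 21


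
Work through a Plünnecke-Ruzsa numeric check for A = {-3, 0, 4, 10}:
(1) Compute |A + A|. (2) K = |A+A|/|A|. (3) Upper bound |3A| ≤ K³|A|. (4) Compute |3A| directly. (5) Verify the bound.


|A| = 4.
Step 1: Compute A + A by enumerating all 16 pairs.
A + A = {-6, -3, 0, 1, 4, 7, 8, 10, 14, 20}, so |A + A| = 10.
Step 2: Doubling constant K = |A + A|/|A| = 10/4 = 10/4 ≈ 2.5000.
Step 3: Plünnecke-Ruzsa gives |3A| ≤ K³·|A| = (2.5000)³ · 4 ≈ 62.5000.
Step 4: Compute 3A = A + A + A directly by enumerating all triples (a,b,c) ∈ A³; |3A| = 19.
Step 5: Check 19 ≤ 62.5000? Yes ✓.

K = 10/4, Plünnecke-Ruzsa bound K³|A| ≈ 62.5000, |3A| = 19, inequality holds.


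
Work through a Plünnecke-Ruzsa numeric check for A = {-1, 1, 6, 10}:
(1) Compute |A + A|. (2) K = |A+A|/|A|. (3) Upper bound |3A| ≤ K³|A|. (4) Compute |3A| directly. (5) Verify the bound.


|A| = 4.
Step 1: Compute A + A by enumerating all 16 pairs.
A + A = {-2, 0, 2, 5, 7, 9, 11, 12, 16, 20}, so |A + A| = 10.
Step 2: Doubling constant K = |A + A|/|A| = 10/4 = 10/4 ≈ 2.5000.
Step 3: Plünnecke-Ruzsa gives |3A| ≤ K³·|A| = (2.5000)³ · 4 ≈ 62.5000.
Step 4: Compute 3A = A + A + A directly by enumerating all triples (a,b,c) ∈ A³; |3A| = 19.
Step 5: Check 19 ≤ 62.5000? Yes ✓.

K = 10/4, Plünnecke-Ruzsa bound K³|A| ≈ 62.5000, |3A| = 19, inequality holds.


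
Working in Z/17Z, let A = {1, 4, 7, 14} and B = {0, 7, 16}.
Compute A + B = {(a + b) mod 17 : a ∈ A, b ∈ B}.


Work in Z/17Z: reduce every sum a + b modulo 17.
Enumerate all 12 pairs:
a = 1: 1+0=1, 1+7=8, 1+16=0
a = 4: 4+0=4, 4+7=11, 4+16=3
a = 7: 7+0=7, 7+7=14, 7+16=6
a = 14: 14+0=14, 14+7=4, 14+16=13
Distinct residues collected: {0, 1, 3, 4, 6, 7, 8, 11, 13, 14}
|A + B| = 10 (out of 17 total residues).

A + B = {0, 1, 3, 4, 6, 7, 8, 11, 13, 14}


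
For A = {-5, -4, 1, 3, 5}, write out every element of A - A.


A - A = {a - a' : a, a' ∈ A}.
Compute a - a' for each ordered pair (a, a'):
a = -5: -5--5=0, -5--4=-1, -5-1=-6, -5-3=-8, -5-5=-10
a = -4: -4--5=1, -4--4=0, -4-1=-5, -4-3=-7, -4-5=-9
a = 1: 1--5=6, 1--4=5, 1-1=0, 1-3=-2, 1-5=-4
a = 3: 3--5=8, 3--4=7, 3-1=2, 3-3=0, 3-5=-2
a = 5: 5--5=10, 5--4=9, 5-1=4, 5-3=2, 5-5=0
Collecting distinct values (and noting 0 appears from a-a):
A - A = {-10, -9, -8, -7, -6, -5, -4, -2, -1, 0, 1, 2, 4, 5, 6, 7, 8, 9, 10}
|A - A| = 19

A - A = {-10, -9, -8, -7, -6, -5, -4, -2, -1, 0, 1, 2, 4, 5, 6, 7, 8, 9, 10}


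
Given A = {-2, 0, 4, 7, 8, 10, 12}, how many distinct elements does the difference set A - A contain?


A - A = {a - a' : a, a' ∈ A}; |A| = 7.
Bounds: 2|A|-1 ≤ |A - A| ≤ |A|² - |A| + 1, i.e. 13 ≤ |A - A| ≤ 43.
Note: 0 ∈ A - A always (from a - a). The set is symmetric: if d ∈ A - A then -d ∈ A - A.
Enumerate nonzero differences d = a - a' with a > a' (then include -d):
Positive differences: {1, 2, 3, 4, 5, 6, 7, 8, 9, 10, 12, 14}
Full difference set: {0} ∪ (positive diffs) ∪ (negative diffs).
|A - A| = 1 + 2·12 = 25 (matches direct enumeration: 25).

|A - A| = 25


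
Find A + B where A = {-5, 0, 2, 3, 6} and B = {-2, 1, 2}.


A + B = {a + b : a ∈ A, b ∈ B}.
Enumerate all |A|·|B| = 5·3 = 15 pairs (a, b) and collect distinct sums.
a = -5: -5+-2=-7, -5+1=-4, -5+2=-3
a = 0: 0+-2=-2, 0+1=1, 0+2=2
a = 2: 2+-2=0, 2+1=3, 2+2=4
a = 3: 3+-2=1, 3+1=4, 3+2=5
a = 6: 6+-2=4, 6+1=7, 6+2=8
Collecting distinct sums: A + B = {-7, -4, -3, -2, 0, 1, 2, 3, 4, 5, 7, 8}
|A + B| = 12

A + B = {-7, -4, -3, -2, 0, 1, 2, 3, 4, 5, 7, 8}


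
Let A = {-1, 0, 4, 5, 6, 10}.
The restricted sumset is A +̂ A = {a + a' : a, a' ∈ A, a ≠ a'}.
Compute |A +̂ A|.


Restricted sumset: A +̂ A = {a + a' : a ∈ A, a' ∈ A, a ≠ a'}.
Equivalently, take A + A and drop any sum 2a that is achievable ONLY as a + a for a ∈ A (i.e. sums representable only with equal summands).
Enumerate pairs (a, a') with a < a' (symmetric, so each unordered pair gives one sum; this covers all a ≠ a'):
  -1 + 0 = -1
  -1 + 4 = 3
  -1 + 5 = 4
  -1 + 6 = 5
  -1 + 10 = 9
  0 + 4 = 4
  0 + 5 = 5
  0 + 6 = 6
  0 + 10 = 10
  4 + 5 = 9
  4 + 6 = 10
  4 + 10 = 14
  5 + 6 = 11
  5 + 10 = 15
  6 + 10 = 16
Collected distinct sums: {-1, 3, 4, 5, 6, 9, 10, 11, 14, 15, 16}
|A +̂ A| = 11
(Reference bound: |A +̂ A| ≥ 2|A| - 3 for |A| ≥ 2, with |A| = 6 giving ≥ 9.)

|A +̂ A| = 11


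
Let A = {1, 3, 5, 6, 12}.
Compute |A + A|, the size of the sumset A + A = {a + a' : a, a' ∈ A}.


A + A = {a + a' : a, a' ∈ A}; |A| = 5.
General bounds: 2|A| - 1 ≤ |A + A| ≤ |A|(|A|+1)/2, i.e. 9 ≤ |A + A| ≤ 15.
Lower bound 2|A|-1 is attained iff A is an arithmetic progression.
Enumerate sums a + a' for a ≤ a' (symmetric, so this suffices):
a = 1: 1+1=2, 1+3=4, 1+5=6, 1+6=7, 1+12=13
a = 3: 3+3=6, 3+5=8, 3+6=9, 3+12=15
a = 5: 5+5=10, 5+6=11, 5+12=17
a = 6: 6+6=12, 6+12=18
a = 12: 12+12=24
Distinct sums: {2, 4, 6, 7, 8, 9, 10, 11, 12, 13, 15, 17, 18, 24}
|A + A| = 14

|A + A| = 14


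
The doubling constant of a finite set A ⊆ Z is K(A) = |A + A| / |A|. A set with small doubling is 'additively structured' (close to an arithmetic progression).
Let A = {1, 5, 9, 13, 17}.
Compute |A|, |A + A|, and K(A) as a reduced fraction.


|A| = 5.
Compute A + A by enumerating all 25 pairs.
A + A = {2, 6, 10, 14, 18, 22, 26, 30, 34}, so |A + A| = 9.
K = |A + A| / |A| = 9/5 (already in lowest terms) ≈ 1.8000.
Reference: AP of size 5 gives K = 9/5 ≈ 1.8000; a fully generic set of size 5 gives K ≈ 3.0000.

|A| = 5, |A + A| = 9, K = 9/5.


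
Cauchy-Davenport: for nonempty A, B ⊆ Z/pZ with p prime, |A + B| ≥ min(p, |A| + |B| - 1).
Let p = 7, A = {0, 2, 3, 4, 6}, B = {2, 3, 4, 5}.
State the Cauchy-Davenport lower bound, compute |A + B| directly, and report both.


Cauchy-Davenport: |A + B| ≥ min(p, |A| + |B| - 1) for A, B nonempty in Z/pZ.
|A| = 5, |B| = 4, p = 7.
CD lower bound = min(7, 5 + 4 - 1) = min(7, 8) = 7.
Compute A + B mod 7 directly:
a = 0: 0+2=2, 0+3=3, 0+4=4, 0+5=5
a = 2: 2+2=4, 2+3=5, 2+4=6, 2+5=0
a = 3: 3+2=5, 3+3=6, 3+4=0, 3+5=1
a = 4: 4+2=6, 4+3=0, 4+4=1, 4+5=2
a = 6: 6+2=1, 6+3=2, 6+4=3, 6+5=4
A + B = {0, 1, 2, 3, 4, 5, 6}, so |A + B| = 7.
Verify: 7 ≥ 7? Yes ✓.

CD lower bound = 7, actual |A + B| = 7.


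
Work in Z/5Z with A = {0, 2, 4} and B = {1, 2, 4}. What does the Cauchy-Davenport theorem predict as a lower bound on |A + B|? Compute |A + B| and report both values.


Cauchy-Davenport: |A + B| ≥ min(p, |A| + |B| - 1) for A, B nonempty in Z/pZ.
|A| = 3, |B| = 3, p = 5.
CD lower bound = min(5, 3 + 3 - 1) = min(5, 5) = 5.
Compute A + B mod 5 directly:
a = 0: 0+1=1, 0+2=2, 0+4=4
a = 2: 2+1=3, 2+2=4, 2+4=1
a = 4: 4+1=0, 4+2=1, 4+4=3
A + B = {0, 1, 2, 3, 4}, so |A + B| = 5.
Verify: 5 ≥ 5? Yes ✓.

CD lower bound = 5, actual |A + B| = 5.


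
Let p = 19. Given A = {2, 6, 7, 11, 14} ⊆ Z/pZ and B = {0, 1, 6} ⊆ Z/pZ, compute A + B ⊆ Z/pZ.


Work in Z/19Z: reduce every sum a + b modulo 19.
Enumerate all 15 pairs:
a = 2: 2+0=2, 2+1=3, 2+6=8
a = 6: 6+0=6, 6+1=7, 6+6=12
a = 7: 7+0=7, 7+1=8, 7+6=13
a = 11: 11+0=11, 11+1=12, 11+6=17
a = 14: 14+0=14, 14+1=15, 14+6=1
Distinct residues collected: {1, 2, 3, 6, 7, 8, 11, 12, 13, 14, 15, 17}
|A + B| = 12 (out of 19 total residues).

A + B = {1, 2, 3, 6, 7, 8, 11, 12, 13, 14, 15, 17}


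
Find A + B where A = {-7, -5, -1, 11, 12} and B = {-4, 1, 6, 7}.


A + B = {a + b : a ∈ A, b ∈ B}.
Enumerate all |A|·|B| = 5·4 = 20 pairs (a, b) and collect distinct sums.
a = -7: -7+-4=-11, -7+1=-6, -7+6=-1, -7+7=0
a = -5: -5+-4=-9, -5+1=-4, -5+6=1, -5+7=2
a = -1: -1+-4=-5, -1+1=0, -1+6=5, -1+7=6
a = 11: 11+-4=7, 11+1=12, 11+6=17, 11+7=18
a = 12: 12+-4=8, 12+1=13, 12+6=18, 12+7=19
Collecting distinct sums: A + B = {-11, -9, -6, -5, -4, -1, 0, 1, 2, 5, 6, 7, 8, 12, 13, 17, 18, 19}
|A + B| = 18

A + B = {-11, -9, -6, -5, -4, -1, 0, 1, 2, 5, 6, 7, 8, 12, 13, 17, 18, 19}


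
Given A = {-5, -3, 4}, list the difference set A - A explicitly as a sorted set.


A - A = {a - a' : a, a' ∈ A}.
Compute a - a' for each ordered pair (a, a'):
a = -5: -5--5=0, -5--3=-2, -5-4=-9
a = -3: -3--5=2, -3--3=0, -3-4=-7
a = 4: 4--5=9, 4--3=7, 4-4=0
Collecting distinct values (and noting 0 appears from a-a):
A - A = {-9, -7, -2, 0, 2, 7, 9}
|A - A| = 7

A - A = {-9, -7, -2, 0, 2, 7, 9}


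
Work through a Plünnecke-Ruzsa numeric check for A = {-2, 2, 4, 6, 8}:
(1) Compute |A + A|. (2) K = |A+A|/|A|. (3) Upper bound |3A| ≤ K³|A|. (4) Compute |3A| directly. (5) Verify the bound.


|A| = 5.
Step 1: Compute A + A by enumerating all 25 pairs.
A + A = {-4, 0, 2, 4, 6, 8, 10, 12, 14, 16}, so |A + A| = 10.
Step 2: Doubling constant K = |A + A|/|A| = 10/5 = 10/5 ≈ 2.0000.
Step 3: Plünnecke-Ruzsa gives |3A| ≤ K³·|A| = (2.0000)³ · 5 ≈ 40.0000.
Step 4: Compute 3A = A + A + A directly by enumerating all triples (a,b,c) ∈ A³; |3A| = 15.
Step 5: Check 15 ≤ 40.0000? Yes ✓.

K = 10/5, Plünnecke-Ruzsa bound K³|A| ≈ 40.0000, |3A| = 15, inequality holds.


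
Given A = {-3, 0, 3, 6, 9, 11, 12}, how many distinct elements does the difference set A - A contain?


A - A = {a - a' : a, a' ∈ A}; |A| = 7.
Bounds: 2|A|-1 ≤ |A - A| ≤ |A|² - |A| + 1, i.e. 13 ≤ |A - A| ≤ 43.
Note: 0 ∈ A - A always (from a - a). The set is symmetric: if d ∈ A - A then -d ∈ A - A.
Enumerate nonzero differences d = a - a' with a > a' (then include -d):
Positive differences: {1, 2, 3, 5, 6, 8, 9, 11, 12, 14, 15}
Full difference set: {0} ∪ (positive diffs) ∪ (negative diffs).
|A - A| = 1 + 2·11 = 23 (matches direct enumeration: 23).

|A - A| = 23


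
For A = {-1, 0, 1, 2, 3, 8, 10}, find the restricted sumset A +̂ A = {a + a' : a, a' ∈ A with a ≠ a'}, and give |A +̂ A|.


Restricted sumset: A +̂ A = {a + a' : a ∈ A, a' ∈ A, a ≠ a'}.
Equivalently, take A + A and drop any sum 2a that is achievable ONLY as a + a for a ∈ A (i.e. sums representable only with equal summands).
Enumerate pairs (a, a') with a < a' (symmetric, so each unordered pair gives one sum; this covers all a ≠ a'):
  -1 + 0 = -1
  -1 + 1 = 0
  -1 + 2 = 1
  -1 + 3 = 2
  -1 + 8 = 7
  -1 + 10 = 9
  0 + 1 = 1
  0 + 2 = 2
  0 + 3 = 3
  0 + 8 = 8
  0 + 10 = 10
  1 + 2 = 3
  1 + 3 = 4
  1 + 8 = 9
  1 + 10 = 11
  2 + 3 = 5
  2 + 8 = 10
  2 + 10 = 12
  3 + 8 = 11
  3 + 10 = 13
  8 + 10 = 18
Collected distinct sums: {-1, 0, 1, 2, 3, 4, 5, 7, 8, 9, 10, 11, 12, 13, 18}
|A +̂ A| = 15
(Reference bound: |A +̂ A| ≥ 2|A| - 3 for |A| ≥ 2, with |A| = 7 giving ≥ 11.)

|A +̂ A| = 15


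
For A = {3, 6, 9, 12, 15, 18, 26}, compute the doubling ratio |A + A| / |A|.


|A| = 7.
Compute A + A by enumerating all 49 pairs.
A + A = {6, 9, 12, 15, 18, 21, 24, 27, 29, 30, 32, 33, 35, 36, 38, 41, 44, 52}, so |A + A| = 18.
K = |A + A| / |A| = 18/7 (already in lowest terms) ≈ 2.5714.
Reference: AP of size 7 gives K = 13/7 ≈ 1.8571; a fully generic set of size 7 gives K ≈ 4.0000.

|A| = 7, |A + A| = 18, K = 18/7.


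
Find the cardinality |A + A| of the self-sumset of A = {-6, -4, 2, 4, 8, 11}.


A + A = {a + a' : a, a' ∈ A}; |A| = 6.
General bounds: 2|A| - 1 ≤ |A + A| ≤ |A|(|A|+1)/2, i.e. 11 ≤ |A + A| ≤ 21.
Lower bound 2|A|-1 is attained iff A is an arithmetic progression.
Enumerate sums a + a' for a ≤ a' (symmetric, so this suffices):
a = -6: -6+-6=-12, -6+-4=-10, -6+2=-4, -6+4=-2, -6+8=2, -6+11=5
a = -4: -4+-4=-8, -4+2=-2, -4+4=0, -4+8=4, -4+11=7
a = 2: 2+2=4, 2+4=6, 2+8=10, 2+11=13
a = 4: 4+4=8, 4+8=12, 4+11=15
a = 8: 8+8=16, 8+11=19
a = 11: 11+11=22
Distinct sums: {-12, -10, -8, -4, -2, 0, 2, 4, 5, 6, 7, 8, 10, 12, 13, 15, 16, 19, 22}
|A + A| = 19

|A + A| = 19


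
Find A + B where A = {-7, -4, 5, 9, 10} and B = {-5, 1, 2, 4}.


A + B = {a + b : a ∈ A, b ∈ B}.
Enumerate all |A|·|B| = 5·4 = 20 pairs (a, b) and collect distinct sums.
a = -7: -7+-5=-12, -7+1=-6, -7+2=-5, -7+4=-3
a = -4: -4+-5=-9, -4+1=-3, -4+2=-2, -4+4=0
a = 5: 5+-5=0, 5+1=6, 5+2=7, 5+4=9
a = 9: 9+-5=4, 9+1=10, 9+2=11, 9+4=13
a = 10: 10+-5=5, 10+1=11, 10+2=12, 10+4=14
Collecting distinct sums: A + B = {-12, -9, -6, -5, -3, -2, 0, 4, 5, 6, 7, 9, 10, 11, 12, 13, 14}
|A + B| = 17

A + B = {-12, -9, -6, -5, -3, -2, 0, 4, 5, 6, 7, 9, 10, 11, 12, 13, 14}


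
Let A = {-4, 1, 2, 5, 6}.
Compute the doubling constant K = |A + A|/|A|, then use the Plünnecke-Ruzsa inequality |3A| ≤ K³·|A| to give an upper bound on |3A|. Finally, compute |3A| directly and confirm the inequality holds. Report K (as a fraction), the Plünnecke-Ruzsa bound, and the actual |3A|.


|A| = 5.
Step 1: Compute A + A by enumerating all 25 pairs.
A + A = {-8, -3, -2, 1, 2, 3, 4, 6, 7, 8, 10, 11, 12}, so |A + A| = 13.
Step 2: Doubling constant K = |A + A|/|A| = 13/5 = 13/5 ≈ 2.6000.
Step 3: Plünnecke-Ruzsa gives |3A| ≤ K³·|A| = (2.6000)³ · 5 ≈ 87.8800.
Step 4: Compute 3A = A + A + A directly by enumerating all triples (a,b,c) ∈ A³; |3A| = 24.
Step 5: Check 24 ≤ 87.8800? Yes ✓.

K = 13/5, Plünnecke-Ruzsa bound K³|A| ≈ 87.8800, |3A| = 24, inequality holds.


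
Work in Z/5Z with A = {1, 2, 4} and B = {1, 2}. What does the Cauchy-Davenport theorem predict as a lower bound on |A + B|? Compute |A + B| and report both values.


Cauchy-Davenport: |A + B| ≥ min(p, |A| + |B| - 1) for A, B nonempty in Z/pZ.
|A| = 3, |B| = 2, p = 5.
CD lower bound = min(5, 3 + 2 - 1) = min(5, 4) = 4.
Compute A + B mod 5 directly:
a = 1: 1+1=2, 1+2=3
a = 2: 2+1=3, 2+2=4
a = 4: 4+1=0, 4+2=1
A + B = {0, 1, 2, 3, 4}, so |A + B| = 5.
Verify: 5 ≥ 4? Yes ✓.

CD lower bound = 4, actual |A + B| = 5.


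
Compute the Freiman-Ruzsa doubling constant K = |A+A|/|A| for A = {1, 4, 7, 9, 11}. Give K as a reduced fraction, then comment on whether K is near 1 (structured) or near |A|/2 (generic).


|A| = 5.
Compute A + A by enumerating all 25 pairs.
A + A = {2, 5, 8, 10, 11, 12, 13, 14, 15, 16, 18, 20, 22}, so |A + A| = 13.
K = |A + A| / |A| = 13/5 (already in lowest terms) ≈ 2.6000.
Reference: AP of size 5 gives K = 9/5 ≈ 1.8000; a fully generic set of size 5 gives K ≈ 3.0000.

|A| = 5, |A + A| = 13, K = 13/5.


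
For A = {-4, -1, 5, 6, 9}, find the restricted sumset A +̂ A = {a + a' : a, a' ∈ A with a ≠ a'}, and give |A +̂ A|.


Restricted sumset: A +̂ A = {a + a' : a ∈ A, a' ∈ A, a ≠ a'}.
Equivalently, take A + A and drop any sum 2a that is achievable ONLY as a + a for a ∈ A (i.e. sums representable only with equal summands).
Enumerate pairs (a, a') with a < a' (symmetric, so each unordered pair gives one sum; this covers all a ≠ a'):
  -4 + -1 = -5
  -4 + 5 = 1
  -4 + 6 = 2
  -4 + 9 = 5
  -1 + 5 = 4
  -1 + 6 = 5
  -1 + 9 = 8
  5 + 6 = 11
  5 + 9 = 14
  6 + 9 = 15
Collected distinct sums: {-5, 1, 2, 4, 5, 8, 11, 14, 15}
|A +̂ A| = 9
(Reference bound: |A +̂ A| ≥ 2|A| - 3 for |A| ≥ 2, with |A| = 5 giving ≥ 7.)

|A +̂ A| = 9


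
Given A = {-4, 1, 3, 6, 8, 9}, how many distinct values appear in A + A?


A + A = {a + a' : a, a' ∈ A}; |A| = 6.
General bounds: 2|A| - 1 ≤ |A + A| ≤ |A|(|A|+1)/2, i.e. 11 ≤ |A + A| ≤ 21.
Lower bound 2|A|-1 is attained iff A is an arithmetic progression.
Enumerate sums a + a' for a ≤ a' (symmetric, so this suffices):
a = -4: -4+-4=-8, -4+1=-3, -4+3=-1, -4+6=2, -4+8=4, -4+9=5
a = 1: 1+1=2, 1+3=4, 1+6=7, 1+8=9, 1+9=10
a = 3: 3+3=6, 3+6=9, 3+8=11, 3+9=12
a = 6: 6+6=12, 6+8=14, 6+9=15
a = 8: 8+8=16, 8+9=17
a = 9: 9+9=18
Distinct sums: {-8, -3, -1, 2, 4, 5, 6, 7, 9, 10, 11, 12, 14, 15, 16, 17, 18}
|A + A| = 17

|A + A| = 17


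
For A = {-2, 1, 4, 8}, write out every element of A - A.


A - A = {a - a' : a, a' ∈ A}.
Compute a - a' for each ordered pair (a, a'):
a = -2: -2--2=0, -2-1=-3, -2-4=-6, -2-8=-10
a = 1: 1--2=3, 1-1=0, 1-4=-3, 1-8=-7
a = 4: 4--2=6, 4-1=3, 4-4=0, 4-8=-4
a = 8: 8--2=10, 8-1=7, 8-4=4, 8-8=0
Collecting distinct values (and noting 0 appears from a-a):
A - A = {-10, -7, -6, -4, -3, 0, 3, 4, 6, 7, 10}
|A - A| = 11

A - A = {-10, -7, -6, -4, -3, 0, 3, 4, 6, 7, 10}


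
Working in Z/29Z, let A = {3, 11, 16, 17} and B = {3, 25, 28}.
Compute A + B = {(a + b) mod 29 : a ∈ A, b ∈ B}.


Work in Z/29Z: reduce every sum a + b modulo 29.
Enumerate all 12 pairs:
a = 3: 3+3=6, 3+25=28, 3+28=2
a = 11: 11+3=14, 11+25=7, 11+28=10
a = 16: 16+3=19, 16+25=12, 16+28=15
a = 17: 17+3=20, 17+25=13, 17+28=16
Distinct residues collected: {2, 6, 7, 10, 12, 13, 14, 15, 16, 19, 20, 28}
|A + B| = 12 (out of 29 total residues).

A + B = {2, 6, 7, 10, 12, 13, 14, 15, 16, 19, 20, 28}


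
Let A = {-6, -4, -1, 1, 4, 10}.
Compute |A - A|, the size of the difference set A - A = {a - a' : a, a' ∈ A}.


A - A = {a - a' : a, a' ∈ A}; |A| = 6.
Bounds: 2|A|-1 ≤ |A - A| ≤ |A|² - |A| + 1, i.e. 11 ≤ |A - A| ≤ 31.
Note: 0 ∈ A - A always (from a - a). The set is symmetric: if d ∈ A - A then -d ∈ A - A.
Enumerate nonzero differences d = a - a' with a > a' (then include -d):
Positive differences: {2, 3, 5, 6, 7, 8, 9, 10, 11, 14, 16}
Full difference set: {0} ∪ (positive diffs) ∪ (negative diffs).
|A - A| = 1 + 2·11 = 23 (matches direct enumeration: 23).

|A - A| = 23


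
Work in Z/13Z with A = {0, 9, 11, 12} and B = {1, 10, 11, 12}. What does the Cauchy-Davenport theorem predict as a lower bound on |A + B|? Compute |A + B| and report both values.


Cauchy-Davenport: |A + B| ≥ min(p, |A| + |B| - 1) for A, B nonempty in Z/pZ.
|A| = 4, |B| = 4, p = 13.
CD lower bound = min(13, 4 + 4 - 1) = min(13, 7) = 7.
Compute A + B mod 13 directly:
a = 0: 0+1=1, 0+10=10, 0+11=11, 0+12=12
a = 9: 9+1=10, 9+10=6, 9+11=7, 9+12=8
a = 11: 11+1=12, 11+10=8, 11+11=9, 11+12=10
a = 12: 12+1=0, 12+10=9, 12+11=10, 12+12=11
A + B = {0, 1, 6, 7, 8, 9, 10, 11, 12}, so |A + B| = 9.
Verify: 9 ≥ 7? Yes ✓.

CD lower bound = 7, actual |A + B| = 9.


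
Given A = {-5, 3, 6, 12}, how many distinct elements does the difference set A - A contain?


A - A = {a - a' : a, a' ∈ A}; |A| = 4.
Bounds: 2|A|-1 ≤ |A - A| ≤ |A|² - |A| + 1, i.e. 7 ≤ |A - A| ≤ 13.
Note: 0 ∈ A - A always (from a - a). The set is symmetric: if d ∈ A - A then -d ∈ A - A.
Enumerate nonzero differences d = a - a' with a > a' (then include -d):
Positive differences: {3, 6, 8, 9, 11, 17}
Full difference set: {0} ∪ (positive diffs) ∪ (negative diffs).
|A - A| = 1 + 2·6 = 13 (matches direct enumeration: 13).

|A - A| = 13


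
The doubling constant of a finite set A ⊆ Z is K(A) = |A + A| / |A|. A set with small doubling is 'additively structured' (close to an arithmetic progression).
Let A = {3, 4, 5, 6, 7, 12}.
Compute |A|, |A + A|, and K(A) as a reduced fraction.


|A| = 6.
Compute A + A by enumerating all 36 pairs.
A + A = {6, 7, 8, 9, 10, 11, 12, 13, 14, 15, 16, 17, 18, 19, 24}, so |A + A| = 15.
K = |A + A| / |A| = 15/6 = 5/2 ≈ 2.5000.
Reference: AP of size 6 gives K = 11/6 ≈ 1.8333; a fully generic set of size 6 gives K ≈ 3.5000.

|A| = 6, |A + A| = 15, K = 15/6 = 5/2.


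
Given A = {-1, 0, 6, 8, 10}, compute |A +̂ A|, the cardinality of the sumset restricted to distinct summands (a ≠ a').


Restricted sumset: A +̂ A = {a + a' : a ∈ A, a' ∈ A, a ≠ a'}.
Equivalently, take A + A and drop any sum 2a that is achievable ONLY as a + a for a ∈ A (i.e. sums representable only with equal summands).
Enumerate pairs (a, a') with a < a' (symmetric, so each unordered pair gives one sum; this covers all a ≠ a'):
  -1 + 0 = -1
  -1 + 6 = 5
  -1 + 8 = 7
  -1 + 10 = 9
  0 + 6 = 6
  0 + 8 = 8
  0 + 10 = 10
  6 + 8 = 14
  6 + 10 = 16
  8 + 10 = 18
Collected distinct sums: {-1, 5, 6, 7, 8, 9, 10, 14, 16, 18}
|A +̂ A| = 10
(Reference bound: |A +̂ A| ≥ 2|A| - 3 for |A| ≥ 2, with |A| = 5 giving ≥ 7.)

|A +̂ A| = 10


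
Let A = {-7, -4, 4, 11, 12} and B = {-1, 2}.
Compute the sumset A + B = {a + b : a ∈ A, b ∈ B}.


A + B = {a + b : a ∈ A, b ∈ B}.
Enumerate all |A|·|B| = 5·2 = 10 pairs (a, b) and collect distinct sums.
a = -7: -7+-1=-8, -7+2=-5
a = -4: -4+-1=-5, -4+2=-2
a = 4: 4+-1=3, 4+2=6
a = 11: 11+-1=10, 11+2=13
a = 12: 12+-1=11, 12+2=14
Collecting distinct sums: A + B = {-8, -5, -2, 3, 6, 10, 11, 13, 14}
|A + B| = 9

A + B = {-8, -5, -2, 3, 6, 10, 11, 13, 14}
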